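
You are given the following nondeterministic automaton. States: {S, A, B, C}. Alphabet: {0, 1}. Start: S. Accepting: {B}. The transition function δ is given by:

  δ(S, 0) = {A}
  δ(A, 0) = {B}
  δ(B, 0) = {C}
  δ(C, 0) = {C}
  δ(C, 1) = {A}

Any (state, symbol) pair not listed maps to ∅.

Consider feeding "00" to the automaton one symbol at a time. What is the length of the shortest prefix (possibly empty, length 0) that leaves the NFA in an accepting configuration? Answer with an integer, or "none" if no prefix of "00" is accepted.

2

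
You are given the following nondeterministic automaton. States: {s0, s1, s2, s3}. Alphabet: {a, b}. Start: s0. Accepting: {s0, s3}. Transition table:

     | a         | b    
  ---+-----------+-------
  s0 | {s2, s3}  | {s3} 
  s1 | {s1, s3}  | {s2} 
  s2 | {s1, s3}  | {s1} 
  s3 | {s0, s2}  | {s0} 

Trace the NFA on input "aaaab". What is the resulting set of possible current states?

{s0, s1, s2, s3}

Start in {s0}.
Read 'a': s0→{s2, s3}; now {s2, s3}.
Read 'a': s2→{s1, s3}, s3→{s0, s2}; now {s0, s1, s2, s3}.
Read 'a': s0→{s2, s3}, s1→{s1, s3}, s2→{s1, s3}, s3→{s0, s2}; now {s0, s1, s2, s3}.
Read 'a': s0→{s2, s3}, s1→{s1, s3}, s2→{s1, s3}, s3→{s0, s2}; now {s0, s1, s2, s3}.
Read 'b': s0→{s3}, s1→{s2}, s2→{s1}, s3→{s0}; now {s0, s1, s2, s3}.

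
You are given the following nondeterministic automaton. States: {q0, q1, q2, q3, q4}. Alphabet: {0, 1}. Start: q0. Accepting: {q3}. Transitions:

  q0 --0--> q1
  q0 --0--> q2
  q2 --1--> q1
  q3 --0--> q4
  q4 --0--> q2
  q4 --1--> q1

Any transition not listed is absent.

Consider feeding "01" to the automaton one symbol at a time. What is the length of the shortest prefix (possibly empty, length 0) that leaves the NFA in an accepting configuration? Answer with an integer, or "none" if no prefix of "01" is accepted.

none

Start in {q0}.
Read '0': q0→{q1, q2}; now {q1, q2}.
Read '1': q1→∅, q2→{q1}; now {q1}.
No reachable set along the way intersects F.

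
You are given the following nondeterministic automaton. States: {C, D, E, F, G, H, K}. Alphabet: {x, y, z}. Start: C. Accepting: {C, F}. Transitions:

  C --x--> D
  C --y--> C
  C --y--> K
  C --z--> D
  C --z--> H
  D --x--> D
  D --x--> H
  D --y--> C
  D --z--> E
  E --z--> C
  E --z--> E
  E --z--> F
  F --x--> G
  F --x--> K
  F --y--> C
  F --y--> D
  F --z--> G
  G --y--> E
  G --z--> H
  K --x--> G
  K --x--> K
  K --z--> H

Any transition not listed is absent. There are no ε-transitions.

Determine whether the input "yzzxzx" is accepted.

No

Start in {C}.
Read 'y': C→{C, K}; now {C, K}.
Read 'z': C→{D, H}, K→{H}; now {D, H}.
Read 'z': D→{E}, H→∅; now {E}.
Read 'x': E→∅; now ∅.
The set is empty and remains empty for the remaining 2 symbols.
The final set ∅ contains no accepting state.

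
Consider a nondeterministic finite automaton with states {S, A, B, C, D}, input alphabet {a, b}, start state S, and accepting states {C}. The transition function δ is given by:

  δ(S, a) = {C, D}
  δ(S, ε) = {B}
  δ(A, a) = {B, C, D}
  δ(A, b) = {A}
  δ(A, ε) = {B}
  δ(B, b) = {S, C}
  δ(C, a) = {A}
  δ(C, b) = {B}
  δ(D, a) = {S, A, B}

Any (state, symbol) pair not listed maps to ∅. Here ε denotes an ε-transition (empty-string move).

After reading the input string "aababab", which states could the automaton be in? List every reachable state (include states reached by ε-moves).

{S, A, B, C}

Start: ε-closure({S}) = {S, B}.
Read 'a': {S, B} → {C, D}.
Read 'a': {C, D} → {S, A, B}.
Read 'b': {S, A, B} → {S, A, B, C}.
Read 'a': {S, A, B, C} → {A, B, C, D}.
Read 'b': {A, B, C, D} → {S, A, B, C}.
Read 'a': {S, A, B, C} → {A, B, C, D}.
Read 'b': {A, B, C, D} → {S, A, B, C}.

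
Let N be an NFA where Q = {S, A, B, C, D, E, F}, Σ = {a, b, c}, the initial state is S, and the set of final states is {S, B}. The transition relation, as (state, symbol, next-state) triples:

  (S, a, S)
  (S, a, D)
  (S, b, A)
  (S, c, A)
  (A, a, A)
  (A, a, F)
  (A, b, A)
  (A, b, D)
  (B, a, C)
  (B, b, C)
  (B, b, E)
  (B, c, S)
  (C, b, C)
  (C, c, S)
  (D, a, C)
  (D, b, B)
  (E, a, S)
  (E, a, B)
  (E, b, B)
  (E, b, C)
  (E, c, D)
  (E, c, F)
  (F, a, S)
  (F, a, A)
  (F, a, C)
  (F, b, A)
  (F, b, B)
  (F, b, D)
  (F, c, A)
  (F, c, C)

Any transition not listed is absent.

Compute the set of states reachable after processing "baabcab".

Start in {S}.
Read 'b': S→{A}; now {A}.
Read 'a': A→{A, F}; now {A, F}.
Read 'a': A→{A, F}, F→{S, A, C}; now {S, A, C, F}.
Read 'b': S→{A}, A→{A, D}, C→{C}, F→{A, B, D}; now {A, B, C, D}.
Read 'c': A→∅, B→{S}, C→{S}, D→∅; now {S}.
Read 'a': S→{S, D}; now {S, D}.
Read 'b': S→{A}, D→{B}; now {A, B}.

{A, B}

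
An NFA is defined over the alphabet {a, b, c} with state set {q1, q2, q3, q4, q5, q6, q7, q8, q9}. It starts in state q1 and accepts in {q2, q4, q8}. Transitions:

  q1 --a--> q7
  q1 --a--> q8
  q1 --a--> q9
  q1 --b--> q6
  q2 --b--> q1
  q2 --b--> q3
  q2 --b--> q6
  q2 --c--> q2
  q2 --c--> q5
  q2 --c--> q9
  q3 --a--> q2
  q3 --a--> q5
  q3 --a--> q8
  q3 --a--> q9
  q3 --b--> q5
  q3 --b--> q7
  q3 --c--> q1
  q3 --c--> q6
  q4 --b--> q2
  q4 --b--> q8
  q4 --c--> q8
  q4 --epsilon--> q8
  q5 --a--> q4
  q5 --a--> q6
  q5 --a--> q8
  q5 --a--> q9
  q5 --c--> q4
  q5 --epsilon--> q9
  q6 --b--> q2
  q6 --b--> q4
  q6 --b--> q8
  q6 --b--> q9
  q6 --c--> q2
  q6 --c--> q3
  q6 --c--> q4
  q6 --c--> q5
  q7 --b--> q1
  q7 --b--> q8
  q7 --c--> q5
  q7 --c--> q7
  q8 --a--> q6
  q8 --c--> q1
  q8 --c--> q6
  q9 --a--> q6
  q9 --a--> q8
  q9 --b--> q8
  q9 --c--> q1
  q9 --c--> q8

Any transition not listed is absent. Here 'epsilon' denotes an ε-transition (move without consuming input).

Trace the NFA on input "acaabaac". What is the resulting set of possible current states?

{q2, q3, q4, q5, q8, q9}

Start in {q1}.
Read 'a': {q1} → {q7, q8, q9}.
Read 'c': {q7, q8, q9} → {q1, q5, q6, q7, q8, q9}.
Read 'a': {q1, q5, q6, q7, q8, q9} → {q4, q6, q7, q8, q9}.
Read 'a': {q4, q6, q7, q8, q9} → {q6, q8}.
Read 'b': {q6, q8} → {q2, q4, q8, q9}.
Read 'a': {q2, q4, q8, q9} → {q6, q8}.
Read 'a': {q6, q8} → {q6}.
Read 'c': {q6} → {q2, q3, q4, q5, q8, q9}.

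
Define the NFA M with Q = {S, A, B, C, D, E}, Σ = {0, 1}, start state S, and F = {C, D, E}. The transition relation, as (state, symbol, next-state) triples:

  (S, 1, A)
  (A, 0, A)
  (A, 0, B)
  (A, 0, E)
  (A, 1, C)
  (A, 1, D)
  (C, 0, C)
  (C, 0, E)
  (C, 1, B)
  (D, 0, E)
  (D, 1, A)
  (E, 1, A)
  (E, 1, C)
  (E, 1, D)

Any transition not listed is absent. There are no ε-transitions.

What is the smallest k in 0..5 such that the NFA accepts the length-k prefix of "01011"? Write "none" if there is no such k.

Start in {S}.
Read '0': {S} → ∅.
The set is empty and remains empty for the remaining 4 symbols.
No reachable set along the way intersects F.

none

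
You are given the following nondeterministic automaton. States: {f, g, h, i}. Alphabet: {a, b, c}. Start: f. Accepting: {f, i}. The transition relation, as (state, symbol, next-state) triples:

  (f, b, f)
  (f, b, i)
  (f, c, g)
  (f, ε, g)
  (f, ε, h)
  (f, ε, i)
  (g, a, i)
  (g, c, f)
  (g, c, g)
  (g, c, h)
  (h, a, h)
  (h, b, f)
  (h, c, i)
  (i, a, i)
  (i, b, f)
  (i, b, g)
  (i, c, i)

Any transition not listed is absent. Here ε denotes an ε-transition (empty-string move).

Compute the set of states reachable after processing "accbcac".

Start: ε-closure({f}) = {f, g, h, i}.
Read 'a': {f, g, h, i} → {h, i}.
Read 'c': {h, i} → {i}.
Read 'c': {i} → {i}.
Read 'b': {i} → {f, g, h, i}.
Read 'c': {f, g, h, i} → {f, g, h, i}.
Read 'a': {f, g, h, i} → {h, i}.
Read 'c': {h, i} → {i}.

{i}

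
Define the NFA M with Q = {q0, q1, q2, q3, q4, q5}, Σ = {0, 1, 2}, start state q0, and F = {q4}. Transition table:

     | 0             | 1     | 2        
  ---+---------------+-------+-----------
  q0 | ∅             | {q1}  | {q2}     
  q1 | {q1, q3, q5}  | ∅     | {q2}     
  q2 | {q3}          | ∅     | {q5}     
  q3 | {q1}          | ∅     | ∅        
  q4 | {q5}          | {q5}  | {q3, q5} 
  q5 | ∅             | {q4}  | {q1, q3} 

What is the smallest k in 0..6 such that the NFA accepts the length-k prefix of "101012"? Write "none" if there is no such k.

3

Start in {q0}.
Read '1': q0→{q1}; now {q1}.
Read '0': q1→{q1, q3, q5}; now {q1, q3, q5}.
Read '1': q1→∅, q3→∅, q5→{q4}; now {q4}.
None of the earlier sets intersect F, but {q4} does.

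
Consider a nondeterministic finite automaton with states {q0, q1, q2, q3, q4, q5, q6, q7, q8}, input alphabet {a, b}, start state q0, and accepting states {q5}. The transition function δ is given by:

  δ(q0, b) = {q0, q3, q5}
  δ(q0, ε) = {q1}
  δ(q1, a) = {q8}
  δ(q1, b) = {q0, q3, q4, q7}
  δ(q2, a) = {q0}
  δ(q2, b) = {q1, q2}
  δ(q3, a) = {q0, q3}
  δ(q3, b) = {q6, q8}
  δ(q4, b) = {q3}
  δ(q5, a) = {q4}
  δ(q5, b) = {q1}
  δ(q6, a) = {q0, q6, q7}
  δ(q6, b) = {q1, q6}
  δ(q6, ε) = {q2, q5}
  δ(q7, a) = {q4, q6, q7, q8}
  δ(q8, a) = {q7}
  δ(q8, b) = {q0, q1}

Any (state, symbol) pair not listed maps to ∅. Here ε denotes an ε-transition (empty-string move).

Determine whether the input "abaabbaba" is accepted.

No

Start: ε-closure({q0}) = {q0, q1}.
Read 'a': q0→∅, q1→{q8}; now {q8}.
Read 'b': q8→{q0, q1}; now {q0, q1}.
Read 'a': q0→∅, q1→{q8}; now {q8}.
Read 'a': q8→{q7}; now {q7}.
Read 'b': q7→∅; now ∅.
The set is empty and remains empty for the remaining 4 symbols.
The final set ∅ contains no accepting state.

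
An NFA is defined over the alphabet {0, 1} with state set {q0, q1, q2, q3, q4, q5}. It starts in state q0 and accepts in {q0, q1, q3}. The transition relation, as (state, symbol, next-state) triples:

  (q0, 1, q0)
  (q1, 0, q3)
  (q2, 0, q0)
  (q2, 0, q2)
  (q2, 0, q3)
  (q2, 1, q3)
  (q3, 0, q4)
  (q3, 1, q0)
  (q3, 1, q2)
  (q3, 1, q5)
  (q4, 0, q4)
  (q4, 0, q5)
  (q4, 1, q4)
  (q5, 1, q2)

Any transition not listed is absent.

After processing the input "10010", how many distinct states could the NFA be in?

0

Start in {q0}.
Read '1': q0→{q0}; now {q0}.
Read '0': q0→∅; now ∅.
The set is empty and remains empty for the remaining 3 symbols.
That set has 0 states.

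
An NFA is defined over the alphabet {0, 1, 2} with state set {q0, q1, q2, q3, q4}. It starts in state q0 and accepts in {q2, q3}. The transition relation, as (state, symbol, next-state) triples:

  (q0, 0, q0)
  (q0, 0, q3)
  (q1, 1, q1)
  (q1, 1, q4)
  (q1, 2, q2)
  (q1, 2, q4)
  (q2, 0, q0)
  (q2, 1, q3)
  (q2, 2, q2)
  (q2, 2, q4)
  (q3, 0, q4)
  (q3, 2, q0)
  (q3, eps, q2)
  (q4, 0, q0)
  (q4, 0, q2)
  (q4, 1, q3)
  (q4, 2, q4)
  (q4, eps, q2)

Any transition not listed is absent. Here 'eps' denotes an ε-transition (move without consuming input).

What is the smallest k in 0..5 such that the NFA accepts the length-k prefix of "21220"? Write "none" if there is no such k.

none

Start in {q0}.
Read '2': {q0} → ∅.
The set is empty and remains empty for the remaining 4 symbols.
No reachable set along the way intersects F.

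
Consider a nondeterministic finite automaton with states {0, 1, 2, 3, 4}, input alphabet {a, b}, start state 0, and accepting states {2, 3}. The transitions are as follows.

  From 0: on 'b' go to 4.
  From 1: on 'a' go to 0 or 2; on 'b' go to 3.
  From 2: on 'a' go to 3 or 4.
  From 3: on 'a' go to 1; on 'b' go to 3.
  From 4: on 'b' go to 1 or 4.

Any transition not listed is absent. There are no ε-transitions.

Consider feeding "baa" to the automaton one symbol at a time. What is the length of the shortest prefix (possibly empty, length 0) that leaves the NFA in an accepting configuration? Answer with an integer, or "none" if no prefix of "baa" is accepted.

none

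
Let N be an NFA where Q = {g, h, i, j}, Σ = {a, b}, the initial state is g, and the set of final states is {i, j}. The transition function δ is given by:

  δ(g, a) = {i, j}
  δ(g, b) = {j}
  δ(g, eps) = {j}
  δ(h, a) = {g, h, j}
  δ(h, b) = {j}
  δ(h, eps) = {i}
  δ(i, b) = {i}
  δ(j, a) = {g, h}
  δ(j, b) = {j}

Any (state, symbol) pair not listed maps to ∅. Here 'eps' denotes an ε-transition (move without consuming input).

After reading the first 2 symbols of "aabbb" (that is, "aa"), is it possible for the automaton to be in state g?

Start: ε-closure({g}) = {g, j}.
Read 'a': {g, j} → {g, h, i, j}.
Read 'a': {g, h, i, j} → {g, h, i, j}.
State g is in {g, h, i, j}.

Yes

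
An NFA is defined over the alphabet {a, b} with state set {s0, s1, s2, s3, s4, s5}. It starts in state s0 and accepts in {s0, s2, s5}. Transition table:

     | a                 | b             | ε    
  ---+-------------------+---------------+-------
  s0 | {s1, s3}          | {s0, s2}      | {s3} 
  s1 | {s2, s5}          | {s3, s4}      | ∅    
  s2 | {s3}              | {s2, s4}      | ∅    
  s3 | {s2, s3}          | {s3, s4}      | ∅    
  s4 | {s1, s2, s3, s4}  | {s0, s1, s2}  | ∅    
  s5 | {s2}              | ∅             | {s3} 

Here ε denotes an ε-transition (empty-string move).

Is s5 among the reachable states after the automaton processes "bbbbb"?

Start: ε-closure({s0}) = {s0, s3}.
Read 'b': {s0, s3} → {s0, s2, s3, s4}.
Read 'b': {s0, s2, s3, s4} → {s0, s1, s2, s3, s4}.
Read 'b': {s0, s1, s2, s3, s4} → {s0, s1, s2, s3, s4}.
Read 'b': {s0, s1, s2, s3, s4} → {s0, s1, s2, s3, s4}.
Read 'b': {s0, s1, s2, s3, s4} → {s0, s1, s2, s3, s4}.
State s5 is not in {s0, s1, s2, s3, s4}.

No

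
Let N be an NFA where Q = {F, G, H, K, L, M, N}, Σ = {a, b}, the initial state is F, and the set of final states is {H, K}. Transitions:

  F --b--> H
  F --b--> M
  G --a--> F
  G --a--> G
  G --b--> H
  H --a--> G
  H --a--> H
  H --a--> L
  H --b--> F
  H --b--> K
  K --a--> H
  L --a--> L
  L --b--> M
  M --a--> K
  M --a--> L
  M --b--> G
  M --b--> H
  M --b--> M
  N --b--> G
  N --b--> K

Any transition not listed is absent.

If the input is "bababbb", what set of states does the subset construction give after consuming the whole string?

{F, G, H, K, M}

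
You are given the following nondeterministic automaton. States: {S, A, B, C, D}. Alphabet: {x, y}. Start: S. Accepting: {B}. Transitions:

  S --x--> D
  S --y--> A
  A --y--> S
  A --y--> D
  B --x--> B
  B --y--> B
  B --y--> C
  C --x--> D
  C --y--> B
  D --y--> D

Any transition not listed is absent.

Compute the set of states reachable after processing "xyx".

∅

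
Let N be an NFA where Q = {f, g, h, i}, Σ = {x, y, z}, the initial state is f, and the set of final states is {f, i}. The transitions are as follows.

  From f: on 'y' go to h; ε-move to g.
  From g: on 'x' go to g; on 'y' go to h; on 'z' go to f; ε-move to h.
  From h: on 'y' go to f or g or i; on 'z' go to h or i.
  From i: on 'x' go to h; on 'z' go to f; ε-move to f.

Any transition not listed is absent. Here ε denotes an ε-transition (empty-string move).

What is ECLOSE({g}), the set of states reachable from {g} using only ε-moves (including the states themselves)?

{g, h}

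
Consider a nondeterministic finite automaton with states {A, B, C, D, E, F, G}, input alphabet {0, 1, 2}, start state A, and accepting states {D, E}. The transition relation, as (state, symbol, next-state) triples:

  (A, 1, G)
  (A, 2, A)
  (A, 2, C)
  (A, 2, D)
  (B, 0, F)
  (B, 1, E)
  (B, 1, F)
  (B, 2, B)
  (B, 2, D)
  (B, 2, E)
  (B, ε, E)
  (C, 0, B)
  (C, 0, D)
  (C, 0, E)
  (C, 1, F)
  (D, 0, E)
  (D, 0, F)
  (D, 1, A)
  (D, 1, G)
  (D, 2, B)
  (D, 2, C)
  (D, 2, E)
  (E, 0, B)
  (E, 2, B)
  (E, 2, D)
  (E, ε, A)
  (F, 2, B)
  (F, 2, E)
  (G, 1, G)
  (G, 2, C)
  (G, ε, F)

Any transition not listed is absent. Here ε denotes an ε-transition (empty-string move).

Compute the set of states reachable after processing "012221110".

∅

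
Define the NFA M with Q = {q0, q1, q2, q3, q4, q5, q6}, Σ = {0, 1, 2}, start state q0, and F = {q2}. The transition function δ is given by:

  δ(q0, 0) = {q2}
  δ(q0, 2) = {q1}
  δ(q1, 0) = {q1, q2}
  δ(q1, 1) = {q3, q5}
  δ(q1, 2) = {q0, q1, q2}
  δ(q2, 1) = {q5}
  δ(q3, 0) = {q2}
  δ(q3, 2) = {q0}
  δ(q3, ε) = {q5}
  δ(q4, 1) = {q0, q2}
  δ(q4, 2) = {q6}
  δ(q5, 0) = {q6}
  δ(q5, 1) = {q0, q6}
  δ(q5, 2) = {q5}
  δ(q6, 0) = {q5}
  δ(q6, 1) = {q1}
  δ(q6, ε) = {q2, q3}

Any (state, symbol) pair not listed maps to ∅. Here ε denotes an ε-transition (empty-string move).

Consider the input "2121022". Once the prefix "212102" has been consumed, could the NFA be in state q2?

No

Start in {q0}.
Read '2': {q0} → {q1}.
Read '1': {q1} → {q3, q5}.
Read '2': {q3, q5} → {q0, q5}.
Read '1': {q0, q5} → {q0, q2, q3, q5, q6}.
Read '0': {q0, q2, q3, q5, q6} → {q2, q3, q5, q6}.
Read '2': {q2, q3, q5, q6} → {q0, q5}.
State q2 is not in {q0, q5}.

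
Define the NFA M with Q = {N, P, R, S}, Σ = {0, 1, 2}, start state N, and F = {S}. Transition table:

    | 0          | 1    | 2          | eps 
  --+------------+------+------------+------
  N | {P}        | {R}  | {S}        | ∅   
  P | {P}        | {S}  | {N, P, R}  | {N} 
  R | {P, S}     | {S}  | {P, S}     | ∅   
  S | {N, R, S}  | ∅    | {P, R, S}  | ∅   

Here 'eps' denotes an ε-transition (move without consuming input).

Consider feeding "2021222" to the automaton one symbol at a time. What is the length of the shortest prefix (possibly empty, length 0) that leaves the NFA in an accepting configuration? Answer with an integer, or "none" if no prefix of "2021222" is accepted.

Start in {N}.
Read '2': N→{S}; now {S}.
None of the earlier sets intersect F, but {S} does.

1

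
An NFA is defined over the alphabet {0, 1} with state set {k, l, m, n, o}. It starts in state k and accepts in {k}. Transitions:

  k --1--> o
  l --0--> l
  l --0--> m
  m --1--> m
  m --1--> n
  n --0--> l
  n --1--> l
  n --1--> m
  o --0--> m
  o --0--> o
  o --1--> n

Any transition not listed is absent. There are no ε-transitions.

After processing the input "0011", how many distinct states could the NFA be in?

Start in {k}.
Read '0': {k} → ∅.
The set is empty and remains empty for the remaining 3 symbols.
That set has 0 states.

0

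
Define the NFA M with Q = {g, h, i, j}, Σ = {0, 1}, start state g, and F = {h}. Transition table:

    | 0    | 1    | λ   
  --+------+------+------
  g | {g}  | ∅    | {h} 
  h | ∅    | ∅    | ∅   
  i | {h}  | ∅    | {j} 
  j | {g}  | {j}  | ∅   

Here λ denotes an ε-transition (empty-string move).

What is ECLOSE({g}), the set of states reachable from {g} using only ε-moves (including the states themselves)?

{g, h}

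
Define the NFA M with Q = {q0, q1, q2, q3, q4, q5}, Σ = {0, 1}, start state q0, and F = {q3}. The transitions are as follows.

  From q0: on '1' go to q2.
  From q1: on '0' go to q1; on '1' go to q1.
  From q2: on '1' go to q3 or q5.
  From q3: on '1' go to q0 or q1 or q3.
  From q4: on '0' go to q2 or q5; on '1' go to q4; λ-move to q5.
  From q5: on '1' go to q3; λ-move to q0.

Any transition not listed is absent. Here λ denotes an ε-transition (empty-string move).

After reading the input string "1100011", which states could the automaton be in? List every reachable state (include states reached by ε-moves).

Start in {q0}.
Read '1': {q0} → {q2}.
Read '1': {q2} → {q0, q3, q5}.
Read '0': {q0, q3, q5} → ∅.
The set is empty and remains empty for the remaining 4 symbols.

∅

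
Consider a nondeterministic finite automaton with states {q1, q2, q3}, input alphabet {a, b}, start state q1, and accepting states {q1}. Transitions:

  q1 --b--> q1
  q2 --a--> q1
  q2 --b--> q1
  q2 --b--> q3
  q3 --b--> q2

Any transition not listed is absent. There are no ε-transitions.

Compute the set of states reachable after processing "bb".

Start in {q1}.
Read 'b': q1→{q1}; now {q1}.
Read 'b': q1→{q1}; now {q1}.

{q1}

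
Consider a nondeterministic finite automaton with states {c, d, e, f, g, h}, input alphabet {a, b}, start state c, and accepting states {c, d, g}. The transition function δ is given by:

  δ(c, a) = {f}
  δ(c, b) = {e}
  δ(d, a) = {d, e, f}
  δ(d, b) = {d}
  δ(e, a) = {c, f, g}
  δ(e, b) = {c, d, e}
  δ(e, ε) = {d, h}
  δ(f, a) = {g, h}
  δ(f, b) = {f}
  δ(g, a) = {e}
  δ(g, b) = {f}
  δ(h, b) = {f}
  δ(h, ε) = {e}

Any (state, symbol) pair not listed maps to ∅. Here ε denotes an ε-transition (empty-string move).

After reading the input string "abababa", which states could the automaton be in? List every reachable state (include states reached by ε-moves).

{c, d, e, f, g, h}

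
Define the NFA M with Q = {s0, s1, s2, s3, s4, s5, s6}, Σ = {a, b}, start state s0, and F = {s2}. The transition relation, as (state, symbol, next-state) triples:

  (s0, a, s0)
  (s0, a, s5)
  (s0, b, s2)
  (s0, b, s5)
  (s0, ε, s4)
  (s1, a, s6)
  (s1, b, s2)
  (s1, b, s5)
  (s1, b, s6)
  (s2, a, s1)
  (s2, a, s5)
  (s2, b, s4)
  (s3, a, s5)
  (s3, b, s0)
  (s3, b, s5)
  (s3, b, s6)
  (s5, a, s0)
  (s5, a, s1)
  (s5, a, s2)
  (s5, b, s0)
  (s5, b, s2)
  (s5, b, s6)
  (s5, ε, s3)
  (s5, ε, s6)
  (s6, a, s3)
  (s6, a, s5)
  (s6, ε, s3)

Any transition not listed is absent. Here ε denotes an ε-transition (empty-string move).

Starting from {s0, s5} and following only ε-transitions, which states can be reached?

{s0, s3, s4, s5, s6}

Begin with {s0, s5}.
ε-move s5 → s3; add s3.
ε-move s5 → s6; add s6.
ε-move s0 → s4; add s4.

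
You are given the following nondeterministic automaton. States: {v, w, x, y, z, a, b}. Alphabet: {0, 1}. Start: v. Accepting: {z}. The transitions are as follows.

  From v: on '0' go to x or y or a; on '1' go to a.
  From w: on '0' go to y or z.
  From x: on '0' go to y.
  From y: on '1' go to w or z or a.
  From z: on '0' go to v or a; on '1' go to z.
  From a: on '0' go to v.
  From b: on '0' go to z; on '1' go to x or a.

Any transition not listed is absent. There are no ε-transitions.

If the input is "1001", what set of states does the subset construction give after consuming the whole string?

Start in {v}.
Read '1': {v} → {a}.
Read '0': {a} → {v}.
Read '0': {v} → {x, y, a}.
Read '1': {x, y, a} → {w, z, a}.

{w, z, a}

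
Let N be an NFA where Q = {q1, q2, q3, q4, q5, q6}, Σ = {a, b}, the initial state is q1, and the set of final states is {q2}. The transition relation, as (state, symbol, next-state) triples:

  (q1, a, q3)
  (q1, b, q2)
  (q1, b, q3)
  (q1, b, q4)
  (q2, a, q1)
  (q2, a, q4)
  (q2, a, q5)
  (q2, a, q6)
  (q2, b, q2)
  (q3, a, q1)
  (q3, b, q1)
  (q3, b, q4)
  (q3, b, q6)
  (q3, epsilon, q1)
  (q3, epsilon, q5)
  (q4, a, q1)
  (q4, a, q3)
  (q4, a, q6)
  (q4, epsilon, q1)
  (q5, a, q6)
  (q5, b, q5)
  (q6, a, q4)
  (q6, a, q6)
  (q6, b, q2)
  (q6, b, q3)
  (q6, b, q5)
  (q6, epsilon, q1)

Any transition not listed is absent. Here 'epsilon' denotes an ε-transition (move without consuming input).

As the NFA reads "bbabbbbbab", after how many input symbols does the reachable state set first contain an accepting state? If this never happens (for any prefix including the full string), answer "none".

1

Start in {q1}.
Read 'b': q1→{q2, q3, q4}; union {q2, q3, q4}; ε-closure = {q1, q2, q3, q4, q5}.
None of the earlier sets intersect F, but {q1, q2, q3, q4, q5} does.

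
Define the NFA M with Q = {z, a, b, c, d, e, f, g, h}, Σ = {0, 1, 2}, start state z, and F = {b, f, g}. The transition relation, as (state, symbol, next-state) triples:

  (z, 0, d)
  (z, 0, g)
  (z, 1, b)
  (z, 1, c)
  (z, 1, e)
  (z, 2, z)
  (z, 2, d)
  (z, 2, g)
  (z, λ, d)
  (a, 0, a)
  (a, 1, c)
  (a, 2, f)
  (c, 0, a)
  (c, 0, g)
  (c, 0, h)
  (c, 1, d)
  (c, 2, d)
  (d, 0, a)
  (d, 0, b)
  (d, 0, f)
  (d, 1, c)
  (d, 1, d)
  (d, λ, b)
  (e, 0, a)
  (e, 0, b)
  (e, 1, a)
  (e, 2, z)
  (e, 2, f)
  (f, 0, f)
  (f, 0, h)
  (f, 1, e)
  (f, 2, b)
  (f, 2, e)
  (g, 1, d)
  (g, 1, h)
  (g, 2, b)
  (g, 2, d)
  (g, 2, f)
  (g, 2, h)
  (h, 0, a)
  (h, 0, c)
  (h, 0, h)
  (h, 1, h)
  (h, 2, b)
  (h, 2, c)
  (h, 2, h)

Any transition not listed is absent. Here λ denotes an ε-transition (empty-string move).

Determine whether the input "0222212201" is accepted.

Yes

Start: ε-closure({z}) = {z, b, d}.
Read '0': z→{d, g}, b→∅, d→{a, b, f}; now {a, b, d, f, g}.
Read '2': a→{f}, b→∅, d→∅, f→{b, e}, g→{b, d, f, h}; now {b, d, e, f, h}.
Read '2': b→∅, d→∅, e→{z, f}, f→{b, e}, h→{b, c, h}; union {z, b, c, e, f, h}; ε-closure = {z, b, c, d, e, f, h}.
Read '2': z→{z, d, g}, b→∅, c→{d}, d→∅, e→{z, f}, f→{b, e}, h→{b, c, h}; now {z, b, c, d, e, f, g, h}.
Read '2': z→{z, d, g}, b→∅, c→{d}, d→∅, e→{z, f}, f→{b, e}, g→{b, d, f, h}, h→{b, c, h}; now {z, b, c, d, e, f, g, h}.
Read '1': z→{b, c, e}, b→∅, c→{d}, d→{c, d}, e→{a}, f→{e}, g→{d, h}, h→{h}; now {a, b, c, d, e, h}.
Read '2': a→{f}, b→∅, c→{d}, d→∅, e→{z, f}, h→{b, c, h}; now {z, b, c, d, f, h}.
Read '2': z→{z, d, g}, b→∅, c→{d}, d→∅, f→{b, e}, h→{b, c, h}; now {z, b, c, d, e, g, h}.
Read '0': z→{d, g}, b→∅, c→{a, g, h}, d→{a, b, f}, e→{a, b}, g→∅, h→{a, c, h}; now {a, b, c, d, f, g, h}.
Read '1': a→{c}, b→∅, c→{d}, d→{c, d}, f→{e}, g→{d, h}, h→{h}; union {c, d, e, h}; ε-closure = {b, c, d, e, h}.
The final set {b, c, d, e, h} contains the accepting state b.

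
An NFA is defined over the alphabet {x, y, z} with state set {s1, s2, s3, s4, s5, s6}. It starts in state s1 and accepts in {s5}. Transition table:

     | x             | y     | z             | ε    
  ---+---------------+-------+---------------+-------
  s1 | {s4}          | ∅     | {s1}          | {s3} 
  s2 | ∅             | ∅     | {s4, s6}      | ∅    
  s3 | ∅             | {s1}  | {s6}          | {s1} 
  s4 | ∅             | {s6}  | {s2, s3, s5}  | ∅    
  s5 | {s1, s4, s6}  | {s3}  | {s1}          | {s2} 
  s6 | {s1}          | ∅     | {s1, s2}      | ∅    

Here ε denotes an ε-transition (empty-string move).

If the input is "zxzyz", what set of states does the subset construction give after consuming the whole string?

Start: ε-closure({s1}) = {s1, s3}.
Read 'z': {s1, s3} → {s1, s3, s6}.
Read 'x': {s1, s3, s6} → {s1, s3, s4}.
Read 'z': {s1, s3, s4} → {s1, s2, s3, s5, s6}.
Read 'y': {s1, s2, s3, s5, s6} → {s1, s3}.
Read 'z': {s1, s3} → {s1, s3, s6}.

{s1, s3, s6}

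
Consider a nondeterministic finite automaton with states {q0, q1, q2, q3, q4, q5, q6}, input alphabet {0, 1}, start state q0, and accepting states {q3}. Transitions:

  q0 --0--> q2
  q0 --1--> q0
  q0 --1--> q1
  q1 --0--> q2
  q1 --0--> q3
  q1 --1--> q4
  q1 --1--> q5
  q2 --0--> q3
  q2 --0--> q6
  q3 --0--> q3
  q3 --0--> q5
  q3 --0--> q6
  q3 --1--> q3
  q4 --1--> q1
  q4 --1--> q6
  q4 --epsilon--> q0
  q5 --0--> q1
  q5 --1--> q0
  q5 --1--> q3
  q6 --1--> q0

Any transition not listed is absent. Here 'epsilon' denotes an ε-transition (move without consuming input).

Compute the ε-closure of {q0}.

Begin with {q0}.
No ε-moves leave this set, so the closure equals the set itself.

{q0}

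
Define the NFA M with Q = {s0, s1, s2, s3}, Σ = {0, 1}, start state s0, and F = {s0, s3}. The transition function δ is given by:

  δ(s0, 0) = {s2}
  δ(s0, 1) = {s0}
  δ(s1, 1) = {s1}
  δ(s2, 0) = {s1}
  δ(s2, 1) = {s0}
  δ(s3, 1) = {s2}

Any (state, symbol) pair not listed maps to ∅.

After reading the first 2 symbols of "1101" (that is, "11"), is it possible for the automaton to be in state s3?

No

Start in {s0}.
Read '1': s0→{s0}; now {s0}.
Read '1': s0→{s0}; now {s0}.
State s3 is not in {s0}.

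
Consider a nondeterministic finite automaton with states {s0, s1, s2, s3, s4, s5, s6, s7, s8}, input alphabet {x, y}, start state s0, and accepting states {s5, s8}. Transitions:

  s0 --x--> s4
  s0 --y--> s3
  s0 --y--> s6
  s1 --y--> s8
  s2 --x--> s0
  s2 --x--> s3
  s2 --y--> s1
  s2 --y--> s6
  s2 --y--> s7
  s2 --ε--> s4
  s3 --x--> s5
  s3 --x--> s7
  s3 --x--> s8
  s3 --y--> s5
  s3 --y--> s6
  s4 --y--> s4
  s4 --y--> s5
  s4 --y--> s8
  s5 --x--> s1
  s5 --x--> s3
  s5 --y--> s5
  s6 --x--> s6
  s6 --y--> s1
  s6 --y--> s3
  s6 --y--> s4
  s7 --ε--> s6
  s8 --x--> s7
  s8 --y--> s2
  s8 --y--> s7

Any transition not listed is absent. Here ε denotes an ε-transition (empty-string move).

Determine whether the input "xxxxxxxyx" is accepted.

No

Start in {s0}.
Read 'x': s0→{s4}; now {s4}.
Read 'x': s4→∅; now ∅.
The set is empty and remains empty for the remaining 7 symbols.
The final set ∅ contains no accepting state.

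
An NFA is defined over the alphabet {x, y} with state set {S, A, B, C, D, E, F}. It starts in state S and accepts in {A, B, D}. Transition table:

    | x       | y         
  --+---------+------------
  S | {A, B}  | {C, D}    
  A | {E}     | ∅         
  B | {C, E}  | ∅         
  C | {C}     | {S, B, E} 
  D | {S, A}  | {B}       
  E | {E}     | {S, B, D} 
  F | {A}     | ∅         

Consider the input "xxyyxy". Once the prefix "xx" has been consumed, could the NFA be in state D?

Start in {S}.
Read 'x': S→{A, B}; now {A, B}.
Read 'x': A→{E}, B→{C, E}; now {C, E}.
State D is not in {C, E}.

No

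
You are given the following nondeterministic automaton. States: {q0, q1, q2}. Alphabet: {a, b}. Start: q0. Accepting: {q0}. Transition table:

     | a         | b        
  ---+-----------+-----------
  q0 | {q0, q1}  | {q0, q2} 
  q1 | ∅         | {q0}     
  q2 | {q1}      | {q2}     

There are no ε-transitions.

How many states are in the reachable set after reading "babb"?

Start in {q0}.
Read 'b': {q0} → {q0, q2}.
Read 'a': {q0, q2} → {q0, q1}.
Read 'b': {q0, q1} → {q0, q2}.
Read 'b': {q0, q2} → {q0, q2}.
That set has 2 states.

2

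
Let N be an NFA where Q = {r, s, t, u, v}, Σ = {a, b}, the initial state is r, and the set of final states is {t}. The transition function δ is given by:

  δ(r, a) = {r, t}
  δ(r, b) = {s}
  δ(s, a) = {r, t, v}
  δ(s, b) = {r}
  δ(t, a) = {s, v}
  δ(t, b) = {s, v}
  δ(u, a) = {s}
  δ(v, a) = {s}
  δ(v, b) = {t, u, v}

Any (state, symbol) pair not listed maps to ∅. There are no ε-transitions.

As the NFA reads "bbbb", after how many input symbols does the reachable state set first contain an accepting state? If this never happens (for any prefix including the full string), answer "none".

Start in {r}.
Read 'b': r→{s}; now {s}.
Read 'b': s→{r}; now {r}.
Read 'b': r→{s}; now {s}.
Read 'b': s→{r}; now {r}.
No reachable set along the way intersects F.

none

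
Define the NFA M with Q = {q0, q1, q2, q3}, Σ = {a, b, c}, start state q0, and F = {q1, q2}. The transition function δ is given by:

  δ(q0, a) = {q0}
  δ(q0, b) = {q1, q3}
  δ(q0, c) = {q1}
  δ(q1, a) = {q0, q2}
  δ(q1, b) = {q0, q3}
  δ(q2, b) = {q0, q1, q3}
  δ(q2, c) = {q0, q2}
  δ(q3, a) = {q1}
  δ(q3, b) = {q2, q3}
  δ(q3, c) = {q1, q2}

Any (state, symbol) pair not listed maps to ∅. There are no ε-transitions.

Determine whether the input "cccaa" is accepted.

No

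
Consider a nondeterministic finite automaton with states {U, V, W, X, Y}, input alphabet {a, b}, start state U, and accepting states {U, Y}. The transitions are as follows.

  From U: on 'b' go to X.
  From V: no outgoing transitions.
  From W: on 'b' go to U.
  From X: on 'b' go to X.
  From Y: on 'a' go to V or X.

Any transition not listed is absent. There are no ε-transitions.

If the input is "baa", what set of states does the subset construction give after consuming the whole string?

∅

Start in {U}.
Read 'b': {U} → {X}.
Read 'a': {X} → ∅.
The set is empty and remains empty for the remaining 1 symbol.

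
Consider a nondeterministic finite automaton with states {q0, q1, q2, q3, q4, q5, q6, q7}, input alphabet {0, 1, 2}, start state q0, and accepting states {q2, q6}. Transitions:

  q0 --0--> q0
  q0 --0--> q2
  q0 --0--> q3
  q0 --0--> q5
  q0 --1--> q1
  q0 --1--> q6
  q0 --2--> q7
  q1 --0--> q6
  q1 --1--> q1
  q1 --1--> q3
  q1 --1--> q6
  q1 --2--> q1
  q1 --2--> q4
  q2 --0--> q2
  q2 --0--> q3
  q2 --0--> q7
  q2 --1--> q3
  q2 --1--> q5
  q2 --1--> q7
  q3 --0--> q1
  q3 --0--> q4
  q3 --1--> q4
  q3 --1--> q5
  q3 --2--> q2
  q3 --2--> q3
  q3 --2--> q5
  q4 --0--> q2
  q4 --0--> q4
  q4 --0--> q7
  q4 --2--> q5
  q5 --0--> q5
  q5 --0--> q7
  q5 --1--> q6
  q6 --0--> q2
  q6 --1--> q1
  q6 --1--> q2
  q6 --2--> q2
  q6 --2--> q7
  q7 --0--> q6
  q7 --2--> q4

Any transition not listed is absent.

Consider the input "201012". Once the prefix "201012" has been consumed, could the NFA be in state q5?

Yes

Start in {q0}.
Read '2': q0→{q7}; now {q7}.
Read '0': q7→{q6}; now {q6}.
Read '1': q6→{q1, q2}; now {q1, q2}.
Read '0': q1→{q6}, q2→{q2, q3, q7}; now {q2, q3, q6, q7}.
Read '1': q2→{q3, q5, q7}, q3→{q4, q5}, q6→{q1, q2}, q7→∅; now {q1, q2, q3, q4, q5, q7}.
Read '2': q1→{q1, q4}, q2→∅, q3→{q2, q3, q5}, q4→{q5}, q5→∅, q7→{q4}; now {q1, q2, q3, q4, q5}.
State q5 is in {q1, q2, q3, q4, q5}.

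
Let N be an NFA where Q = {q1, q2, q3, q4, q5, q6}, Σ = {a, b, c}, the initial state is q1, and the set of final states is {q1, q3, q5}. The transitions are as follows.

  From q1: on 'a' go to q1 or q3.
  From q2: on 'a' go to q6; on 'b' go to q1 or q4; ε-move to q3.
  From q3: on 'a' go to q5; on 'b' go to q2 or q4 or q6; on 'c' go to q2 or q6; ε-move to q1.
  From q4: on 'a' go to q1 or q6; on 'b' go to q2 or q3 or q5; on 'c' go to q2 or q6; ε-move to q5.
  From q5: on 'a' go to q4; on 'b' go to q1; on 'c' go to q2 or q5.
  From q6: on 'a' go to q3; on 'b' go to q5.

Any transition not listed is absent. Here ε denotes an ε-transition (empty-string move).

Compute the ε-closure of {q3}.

Begin with {q3}.
ε-move q3 → q1; add q1.

{q1, q3}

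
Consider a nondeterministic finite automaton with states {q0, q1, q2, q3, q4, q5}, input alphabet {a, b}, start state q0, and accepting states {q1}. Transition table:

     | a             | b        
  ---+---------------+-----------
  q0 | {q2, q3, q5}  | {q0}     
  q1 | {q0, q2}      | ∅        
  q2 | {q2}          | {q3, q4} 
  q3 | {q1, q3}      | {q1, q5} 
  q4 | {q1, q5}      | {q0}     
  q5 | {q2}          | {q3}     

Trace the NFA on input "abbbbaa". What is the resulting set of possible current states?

Start in {q0}.
Read 'a': {q0} → {q2, q3, q5}.
Read 'b': {q2, q3, q5} → {q1, q3, q4, q5}.
Read 'b': {q1, q3, q4, q5} → {q0, q1, q3, q5}.
Read 'b': {q0, q1, q3, q5} → {q0, q1, q3, q5}.
Read 'b': {q0, q1, q3, q5} → {q0, q1, q3, q5}.
Read 'a': {q0, q1, q3, q5} → {q0, q1, q2, q3, q5}.
Read 'a': {q0, q1, q2, q3, q5} → {q0, q1, q2, q3, q5}.

{q0, q1, q2, q3, q5}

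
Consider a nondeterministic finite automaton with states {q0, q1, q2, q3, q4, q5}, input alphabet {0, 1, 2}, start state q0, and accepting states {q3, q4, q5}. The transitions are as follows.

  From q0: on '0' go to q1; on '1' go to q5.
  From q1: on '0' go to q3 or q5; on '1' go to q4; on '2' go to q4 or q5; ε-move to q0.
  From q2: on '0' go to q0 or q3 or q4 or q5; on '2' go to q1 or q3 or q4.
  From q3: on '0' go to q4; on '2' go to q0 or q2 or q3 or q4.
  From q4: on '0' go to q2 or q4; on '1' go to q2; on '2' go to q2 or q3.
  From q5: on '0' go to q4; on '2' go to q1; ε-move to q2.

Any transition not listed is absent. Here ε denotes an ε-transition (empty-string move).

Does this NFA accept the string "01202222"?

Yes

Start in {q0}.
Read '0': q0→{q1}; union {q1}; ε-closure = {q0, q1}.
Read '1': q0→{q5}, q1→{q4}; union {q4, q5}; ε-closure = {q2, q4, q5}.
Read '2': q2→{q1, q3, q4}, q4→{q2, q3}, q5→{q1}; union {q1, q2, q3, q4}; ε-closure = {q0, q1, q2, q3, q4}.
Read '0': q0→{q1}, q1→{q3, q5}, q2→{q0, q3, q4, q5}, q3→{q4}, q4→{q2, q4}; now {q0, q1, q2, q3, q4, q5}.
Read '2': q0→∅, q1→{q4, q5}, q2→{q1, q3, q4}, q3→{q0, q2, q3, q4}, q4→{q2, q3}, q5→{q1}; now {q0, q1, q2, q3, q4, q5}.
Read '2': q0→∅, q1→{q4, q5}, q2→{q1, q3, q4}, q3→{q0, q2, q3, q4}, q4→{q2, q3}, q5→{q1}; now {q0, q1, q2, q3, q4, q5}.
Read '2': q0→∅, q1→{q4, q5}, q2→{q1, q3, q4}, q3→{q0, q2, q3, q4}, q4→{q2, q3}, q5→{q1}; now {q0, q1, q2, q3, q4, q5}.
Read '2': q0→∅, q1→{q4, q5}, q2→{q1, q3, q4}, q3→{q0, q2, q3, q4}, q4→{q2, q3}, q5→{q1}; now {q0, q1, q2, q3, q4, q5}.
The final set {q0, q1, q2, q3, q4, q5} contains the accepting states q3, q4, q5.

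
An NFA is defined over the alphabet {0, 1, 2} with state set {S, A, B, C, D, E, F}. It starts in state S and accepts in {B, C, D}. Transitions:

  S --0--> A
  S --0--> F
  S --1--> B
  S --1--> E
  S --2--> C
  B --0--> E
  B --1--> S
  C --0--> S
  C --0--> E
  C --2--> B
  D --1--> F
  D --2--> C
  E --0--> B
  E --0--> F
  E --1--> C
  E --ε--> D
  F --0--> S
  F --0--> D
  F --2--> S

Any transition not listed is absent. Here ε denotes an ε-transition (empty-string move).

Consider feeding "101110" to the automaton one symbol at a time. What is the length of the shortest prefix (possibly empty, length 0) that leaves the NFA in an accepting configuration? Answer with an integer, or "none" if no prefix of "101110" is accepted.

1

Start in {S}.
Read '1': S→{B, E}; union {B, E}; ε-closure = {B, D, E}.
None of the earlier sets intersect F, but {B, D, E} does.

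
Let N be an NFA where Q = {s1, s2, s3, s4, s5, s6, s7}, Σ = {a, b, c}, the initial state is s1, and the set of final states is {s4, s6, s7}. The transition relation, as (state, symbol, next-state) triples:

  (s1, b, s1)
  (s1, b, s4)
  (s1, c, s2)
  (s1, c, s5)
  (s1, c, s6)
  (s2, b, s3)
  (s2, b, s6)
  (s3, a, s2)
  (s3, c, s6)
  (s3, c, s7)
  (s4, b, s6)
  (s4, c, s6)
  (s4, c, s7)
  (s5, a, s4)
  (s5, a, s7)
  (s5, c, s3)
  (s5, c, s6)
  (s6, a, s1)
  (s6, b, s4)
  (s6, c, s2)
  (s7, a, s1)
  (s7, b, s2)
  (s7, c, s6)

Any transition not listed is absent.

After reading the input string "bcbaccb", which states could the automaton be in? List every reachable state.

{s3, s4, s6}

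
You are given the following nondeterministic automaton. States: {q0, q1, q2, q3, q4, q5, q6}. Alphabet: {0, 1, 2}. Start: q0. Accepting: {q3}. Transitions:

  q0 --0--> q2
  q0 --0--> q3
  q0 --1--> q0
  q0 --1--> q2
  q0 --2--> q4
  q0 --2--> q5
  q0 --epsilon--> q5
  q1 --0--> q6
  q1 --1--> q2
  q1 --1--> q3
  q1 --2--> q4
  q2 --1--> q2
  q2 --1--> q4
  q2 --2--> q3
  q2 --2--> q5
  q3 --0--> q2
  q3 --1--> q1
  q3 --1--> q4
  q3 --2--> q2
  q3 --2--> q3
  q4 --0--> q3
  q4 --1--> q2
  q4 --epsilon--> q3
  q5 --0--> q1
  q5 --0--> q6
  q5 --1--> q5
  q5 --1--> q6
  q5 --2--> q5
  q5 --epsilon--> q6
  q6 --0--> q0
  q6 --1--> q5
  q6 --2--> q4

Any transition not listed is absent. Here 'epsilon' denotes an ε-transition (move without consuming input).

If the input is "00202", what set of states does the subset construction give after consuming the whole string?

{q2, q3, q4, q5, q6}

Start: ε-closure({q0}) = {q0, q5, q6}.
Read '0': {q0, q5, q6} → {q0, q1, q2, q3, q5, q6}.
Read '0': {q0, q1, q2, q3, q5, q6} → {q0, q1, q2, q3, q5, q6}.
Read '2': {q0, q1, q2, q3, q5, q6} → {q2, q3, q4, q5, q6}.
Read '0': {q2, q3, q4, q5, q6} → {q0, q1, q2, q3, q5, q6}.
Read '2': {q0, q1, q2, q3, q5, q6} → {q2, q3, q4, q5, q6}.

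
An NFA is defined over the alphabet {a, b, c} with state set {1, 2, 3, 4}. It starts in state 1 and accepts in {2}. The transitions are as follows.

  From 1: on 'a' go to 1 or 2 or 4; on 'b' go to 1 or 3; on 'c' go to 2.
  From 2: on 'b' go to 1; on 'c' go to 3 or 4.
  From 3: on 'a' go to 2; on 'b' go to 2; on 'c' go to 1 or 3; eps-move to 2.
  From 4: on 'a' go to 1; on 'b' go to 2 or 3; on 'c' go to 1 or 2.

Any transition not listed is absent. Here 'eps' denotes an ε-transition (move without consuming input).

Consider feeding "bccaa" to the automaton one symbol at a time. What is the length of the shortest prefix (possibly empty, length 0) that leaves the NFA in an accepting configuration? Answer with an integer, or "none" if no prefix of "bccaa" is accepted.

Start in {1}.
Read 'b': 1→{1, 3}; union {1, 3}; ε-closure = {1, 2, 3}.
None of the earlier sets intersect F, but {1, 2, 3} does.

1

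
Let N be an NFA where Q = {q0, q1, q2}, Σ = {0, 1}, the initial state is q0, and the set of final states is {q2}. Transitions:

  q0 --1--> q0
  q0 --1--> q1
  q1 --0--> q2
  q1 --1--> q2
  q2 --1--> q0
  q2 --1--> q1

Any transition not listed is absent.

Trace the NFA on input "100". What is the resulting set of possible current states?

∅

Start in {q0}.
Read '1': {q0} → {q0, q1}.
Read '0': {q0, q1} → {q2}.
Read '0': {q2} → ∅.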